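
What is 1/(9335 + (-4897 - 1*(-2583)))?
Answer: 1/7021 ≈ 0.00014243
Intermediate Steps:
1/(9335 + (-4897 - 1*(-2583))) = 1/(9335 + (-4897 + 2583)) = 1/(9335 - 2314) = 1/7021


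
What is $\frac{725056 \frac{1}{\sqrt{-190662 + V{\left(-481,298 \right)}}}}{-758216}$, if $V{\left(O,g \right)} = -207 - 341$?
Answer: $\frac{45316 i \sqrt{191210}}{9061155085} \approx 0.0021869 i$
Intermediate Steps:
$V{\left(O,g \right)} = -548$
$\frac{725056 \frac{1}{\sqrt{-190662 + V{\left(-481,298 \right)}}}}{-758216} = \frac{725056 \frac{1}{\sqrt{-190662 - 548}}}{-758216} = \frac{725056}{\sqrt{-191210}} \left(- \frac{1}{758216}\right) = \frac{725056}{i \sqrt{191210}} \left(- \frac{1}{758216}\right) = 725056 \left(- \frac{i \sqrt{191210}}{191210}\right) \left(- \frac{1}{758216}\right) = - \frac{362528 i \sqrt{191210}}{95605} \left(- \frac{1}{758216}\right) = \frac{45316 i \sqrt{191210}}{9061155085}$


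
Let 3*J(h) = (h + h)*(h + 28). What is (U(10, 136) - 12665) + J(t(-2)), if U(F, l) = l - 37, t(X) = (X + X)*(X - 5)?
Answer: -34562/3 ≈ -11521.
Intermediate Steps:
t(X) = 2*X*(-5 + X) (t(X) = (2*X)*(-5 + X) = 2*X*(-5 + X))
J(h) = 2*h*(28 + h)/3 (J(h) = ((h + h)*(h + 28))/3 = ((2*h)*(28 + h))/3 = (2*h*(28 + h))/3 = 2*h*(28 + h)/3)
U(F, l) = -37 + l
(U(10, 136) - 12665) + J(t(-2)) = ((-37 + 136) - 12665) + 2*(2*(-2)*(-5 - 2))*(28 + 2*(-2)*(-5 - 2))/3 = (99 - 12665) + 2*(2*(-2)*(-7))*(28 + 2*(-2)*(-7))/3 = -12566 + (2/3)*28*(28 + 28) = -12566 + (2/3)*28*56 = -12566 + 3136/3 = -34562/3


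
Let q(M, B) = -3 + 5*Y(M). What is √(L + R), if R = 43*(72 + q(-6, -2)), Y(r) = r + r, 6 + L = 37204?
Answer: √37585 ≈ 193.87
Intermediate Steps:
L = 37198 (L = -6 + 37204 = 37198)
Y(r) = 2*r
q(M, B) = -3 + 10*M (q(M, B) = -3 + 5*(2*M) = -3 + 10*M)
R = 387 (R = 43*(72 + (-3 + 10*(-6))) = 43*(72 + (-3 - 60)) = 43*(72 - 63) = 43*9 = 387)
√(L + R) = √(37198 + 387) = √37585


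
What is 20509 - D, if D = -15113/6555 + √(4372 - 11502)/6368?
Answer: 134451608/6555 - I*√7130/6368 ≈ 20511.0 - 0.01326*I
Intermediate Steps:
D = -15113/6555 + I*√7130/6368 (D = -15113*1/6555 + √(-7130)*(1/6368) = -15113/6555 + (I*√7130)*(1/6368) = -15113/6555 + I*√7130/6368 ≈ -2.3056 + 0.01326*I)
20509 - D = 20509 - (-15113/6555 + I*√7130/6368) = 20509 + (15113/6555 - I*√7130/6368) = 134451608/6555 - I*√7130/6368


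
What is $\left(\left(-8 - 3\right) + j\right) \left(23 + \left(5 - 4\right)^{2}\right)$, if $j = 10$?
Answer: $-24$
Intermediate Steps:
$\left(\left(-8 - 3\right) + j\right) \left(23 + \left(5 - 4\right)^{2}\right) = \left(\left(-8 - 3\right) + 10\right) \left(23 + \left(5 - 4\right)^{2}\right) = \left(-11 + 10\right) \left(23 + 1^{2}\right) = - (23 + 1) = \left(-1\right) 24 = -24$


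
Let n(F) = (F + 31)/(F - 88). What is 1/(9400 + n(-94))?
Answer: 26/244409 ≈ 0.00010638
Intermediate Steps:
n(F) = (31 + F)/(-88 + F)
1/(9400 + n(-94)) = 1/(9400 + (31 - 94)/(-88 - 94)) = 1/(9400 - 63/(-182)) = 1/(9400 - 1/182*(-63)) = 1/(9400 + 9/26) = 1/(244409/26) = 26/244409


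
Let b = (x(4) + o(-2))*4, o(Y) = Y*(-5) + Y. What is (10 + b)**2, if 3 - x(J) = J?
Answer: 1444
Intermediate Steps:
o(Y) = -4*Y (o(Y) = -5*Y + Y = -4*Y)
x(J) = 3 - J
b = 28 (b = ((3 - 1*4) - 4*(-2))*4 = ((3 - 4) + 8)*4 = (-1 + 8)*4 = 7*4 = 28)
(10 + b)**2 = (10 + 28)**2 = 38**2 = 1444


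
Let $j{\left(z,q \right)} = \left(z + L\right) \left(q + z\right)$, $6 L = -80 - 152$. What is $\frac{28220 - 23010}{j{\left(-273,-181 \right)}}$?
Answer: $\frac{1563}{42449} \approx 0.036821$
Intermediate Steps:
$L = - \frac{116}{3}$ ($L = \frac{-80 - 152}{6} = \frac{1}{6} \left(-232\right) = - \frac{116}{3} \approx -38.667$)
$j{\left(z,q \right)} = \left(- \frac{116}{3} + z\right) \left(q + z\right)$ ($j{\left(z,q \right)} = \left(z - \frac{116}{3}\right) \left(q + z\right) = \left(- \frac{116}{3} + z\right) \left(q + z\right)$)
$\frac{28220 - 23010}{j{\left(-273,-181 \right)}} = \frac{28220 - 23010}{\left(-273\right)^{2} - - \frac{20996}{3} - -10556 - -49413} = \frac{5210}{74529 + \frac{20996}{3} + 10556 + 49413} = \frac{5210}{\frac{424490}{3}} = 5210 \cdot \frac{3}{424490} = \frac{1563}{42449}$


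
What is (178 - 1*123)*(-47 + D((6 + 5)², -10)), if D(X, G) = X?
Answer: 4070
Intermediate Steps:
(178 - 1*123)*(-47 + D((6 + 5)², -10)) = (178 - 1*123)*(-47 + (6 + 5)²) = (178 - 123)*(-47 + 11²) = 55*(-47 + 121) = 55*74 = 4070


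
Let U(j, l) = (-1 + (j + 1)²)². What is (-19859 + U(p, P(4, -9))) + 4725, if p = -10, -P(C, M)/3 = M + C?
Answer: -8734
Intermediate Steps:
P(C, M) = -3*C - 3*M (P(C, M) = -3*(M + C) = -3*(C + M) = -3*C - 3*M)
U(j, l) = (-1 + (1 + j)²)²
(-19859 + U(p, P(4, -9))) + 4725 = (-19859 + (-1 + (1 - 10)²)²) + 4725 = (-19859 + (-1 + (-9)²)²) + 4725 = (-19859 + (-1 + 81)²) + 4725 = (-19859 + 80²) + 4725 = (-19859 + 6400) + 4725 = -13459 + 4725 = -8734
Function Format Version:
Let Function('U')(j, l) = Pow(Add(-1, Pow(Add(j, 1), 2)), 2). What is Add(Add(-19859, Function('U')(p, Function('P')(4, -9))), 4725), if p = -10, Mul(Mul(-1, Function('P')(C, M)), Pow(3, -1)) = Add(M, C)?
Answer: -8734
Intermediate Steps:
Function('P')(C, M) = Add(Mul(-3, C), Mul(-3, M)) (Function('P')(C, M) = Mul(-3, Add(M, C)) = Mul(-3, Add(C, M)) = Add(Mul(-3, C), Mul(-3, M)))
Function('U')(j, l) = Pow(Add(-1, Pow(Add(1, j), 2)), 2)
Add(Add(-19859, Function('U')(p, Function('P')(4, -9))), 4725) = Add(Add(-19859, Pow(Add(-1, Pow(Add(1, -10), 2)), 2)), 4725) = Add(Add(-19859, Pow(Add(-1, Pow(-9, 2)), 2)), 4725) = Add(Add(-19859, Pow(Add(-1, 81), 2)), 4725) = Add(Add(-19859, Pow(80, 2)), 4725) = Add(Add(-19859, 6400), 4725) = Add(-13459, 4725) = -8734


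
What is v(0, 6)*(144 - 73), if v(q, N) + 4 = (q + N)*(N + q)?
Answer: 2272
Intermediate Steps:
v(q, N) = -4 + (N + q)² (v(q, N) = -4 + (q + N)*(N + q) = -4 + (N + q)*(N + q) = -4 + (N + q)²)
v(0, 6)*(144 - 73) = (-4 + (6 + 0)²)*(144 - 73) = (-4 + 6²)*71 = (-4 + 36)*71 = 32*71 = 2272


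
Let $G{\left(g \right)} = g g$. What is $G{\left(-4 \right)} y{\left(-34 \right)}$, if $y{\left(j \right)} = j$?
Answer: $-544$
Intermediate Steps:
$G{\left(g \right)} = g^{2}$
$G{\left(-4 \right)} y{\left(-34 \right)} = \left(-4\right)^{2} \left(-34\right) = 16 \left(-34\right) = -544$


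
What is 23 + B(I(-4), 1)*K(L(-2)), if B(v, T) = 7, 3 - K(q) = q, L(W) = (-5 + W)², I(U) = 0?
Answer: -299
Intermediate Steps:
K(q) = 3 - q
23 + B(I(-4), 1)*K(L(-2)) = 23 + 7*(3 - (-5 - 2)²) = 23 + 7*(3 - 1*(-7)²) = 23 + 7*(3 - 1*49) = 23 + 7*(3 - 49) = 23 + 7*(-46) = 23 - 322 = -299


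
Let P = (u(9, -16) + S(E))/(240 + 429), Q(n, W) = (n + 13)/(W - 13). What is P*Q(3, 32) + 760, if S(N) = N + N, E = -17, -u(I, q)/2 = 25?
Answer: 3219672/4237 ≈ 759.89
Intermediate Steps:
u(I, q) = -50 (u(I, q) = -2*25 = -50)
S(N) = 2*N
Q(n, W) = (13 + n)/(-13 + W)
P = -28/223 (P = (-50 + 2*(-17))/(240 + 429) = (-50 - 34)/669 = -84*1/669 = -28/223 ≈ -0.12556)
P*Q(3, 32) + 760 = -28*(13 + 3)/(223*(-13 + 32)) + 760 = -28*16/(223*19) + 760 = -28*16/4237 + 760 = -28/223*16/19 + 760 = -448/4237 + 760 = 3219672/4237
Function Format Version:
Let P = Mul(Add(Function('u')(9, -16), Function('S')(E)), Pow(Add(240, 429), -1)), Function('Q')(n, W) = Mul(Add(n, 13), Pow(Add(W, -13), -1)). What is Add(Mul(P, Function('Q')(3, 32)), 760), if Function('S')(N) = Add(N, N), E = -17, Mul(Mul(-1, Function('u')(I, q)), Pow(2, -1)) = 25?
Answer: Rational(3219672, 4237) ≈ 759.89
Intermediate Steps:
Function('u')(I, q) = -50 (Function('u')(I, q) = Mul(-2, 25) = -50)
Function('S')(N) = Mul(2, N)
Function('Q')(n, W) = Mul(Pow(Add(-13, W), -1), Add(13, n)) (Function('Q')(n, W) = Mul(Add(13, n), Pow(Add(-13, W), -1)) = Mul(Pow(Add(-13, W), -1), Add(13, n)))
P = Rational(-28, 223) (P = Mul(Add(-50, Mul(2, -17)), Pow(Add(240, 429), -1)) = Mul(Add(-50, -34), Pow(669, -1)) = Mul(-84, Rational(1, 669)) = Rational(-28, 223) ≈ -0.12556)
Add(Mul(P, Function('Q')(3, 32)), 760) = Add(Mul(Rational(-28, 223), Mul(Pow(Add(-13, 32), -1), Add(13, 3))), 760) = Add(Mul(Rational(-28, 223), Mul(Pow(19, -1), 16)), 760) = Add(Mul(Rational(-28, 223), Mul(Rational(1, 19), 16)), 760) = Add(Mul(Rational(-28, 223), Rational(16, 19)), 760) = Add(Rational(-448, 4237), 760) = Rational(3219672, 4237)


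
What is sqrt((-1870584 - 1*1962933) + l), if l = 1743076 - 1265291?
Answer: 2*I*sqrt(838933) ≈ 1831.9*I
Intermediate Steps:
l = 477785
sqrt((-1870584 - 1*1962933) + l) = sqrt((-1870584 - 1*1962933) + 477785) = sqrt((-1870584 - 1962933) + 477785) = sqrt(-3833517 + 477785) = sqrt(-3355732) = 2*I*sqrt(838933)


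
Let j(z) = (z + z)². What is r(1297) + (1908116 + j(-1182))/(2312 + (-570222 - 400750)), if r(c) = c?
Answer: 312213852/242165 ≈ 1289.3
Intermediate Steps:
j(z) = 4*z² (j(z) = (2*z)² = 4*z²)
r(1297) + (1908116 + j(-1182))/(2312 + (-570222 - 400750)) = 1297 + (1908116 + 4*(-1182)²)/(2312 + (-570222 - 400750)) = 1297 + (1908116 + 4*1397124)/(2312 - 970972) = 1297 + (1908116 + 5588496)/(-968660) = 1297 + 7496612*(-1/968660) = 1297 - 1874153/242165 = 312213852/242165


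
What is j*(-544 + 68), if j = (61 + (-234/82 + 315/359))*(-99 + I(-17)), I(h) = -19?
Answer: 48797129528/14719 ≈ 3.3152e+6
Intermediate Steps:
j = -102514978/14719 (j = (61 + (-234/82 + 315/359))*(-99 - 19) = (61 + (-234*1/82 + 315*(1/359)))*(-118) = (61 + (-117/41 + 315/359))*(-118) = (61 - 29088/14719)*(-118) = (868771/14719)*(-118) = -102514978/14719 ≈ -6964.8)
j*(-544 + 68) = -102514978*(-544 + 68)/14719 = -102514978/14719*(-476) = 48797129528/14719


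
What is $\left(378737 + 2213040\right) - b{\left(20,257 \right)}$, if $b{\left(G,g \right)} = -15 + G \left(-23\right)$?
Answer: $2592252$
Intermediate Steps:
$b{\left(G,g \right)} = -15 - 23 G$
$\left(378737 + 2213040\right) - b{\left(20,257 \right)} = \left(378737 + 2213040\right) - \left(-15 - 460\right) = 2591777 - \left(-15 - 460\right) = 2591777 - -475 = 2591777 + 475 = 2592252$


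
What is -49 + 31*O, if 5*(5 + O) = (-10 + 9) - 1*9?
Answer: -266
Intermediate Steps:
O = -7 (O = -5 + ((-10 + 9) - 1*9)/5 = -5 + (-1 - 9)/5 = -5 + (⅕)*(-10) = -5 - 2 = -7)
-49 + 31*O = -49 + 31*(-7) = -49 - 217 = -266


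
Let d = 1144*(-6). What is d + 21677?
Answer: 14813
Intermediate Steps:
d = -6864
d + 21677 = -6864 + 21677 = 14813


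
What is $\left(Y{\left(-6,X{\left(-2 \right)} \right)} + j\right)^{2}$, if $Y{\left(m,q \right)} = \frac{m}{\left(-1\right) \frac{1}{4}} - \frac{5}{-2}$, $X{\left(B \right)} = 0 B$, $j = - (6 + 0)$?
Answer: $\frac{1681}{4} \approx 420.25$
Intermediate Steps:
$j = -6$ ($j = \left(-1\right) 6 = -6$)
$X{\left(B \right)} = 0$
$Y{\left(m,q \right)} = \frac{5}{2} - 4 m$ ($Y{\left(m,q \right)} = \frac{m}{\left(-1\right) \frac{1}{4}} - - \frac{5}{2} = \frac{m}{- \frac{1}{4}} + \frac{5}{2} = m \left(-4\right) + \frac{5}{2} = - 4 m + \frac{5}{2} = \frac{5}{2} - 4 m$)
$\left(Y{\left(-6,X{\left(-2 \right)} \right)} + j\right)^{2} = \left(\left(\frac{5}{2} - -24\right) - 6\right)^{2} = \left(\left(\frac{5}{2} + 24\right) - 6\right)^{2} = \left(\frac{53}{2} - 6\right)^{2} = \left(\frac{41}{2}\right)^{2} = \frac{1681}{4}$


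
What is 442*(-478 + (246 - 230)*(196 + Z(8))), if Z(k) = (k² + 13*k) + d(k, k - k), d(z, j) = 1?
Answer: 2370004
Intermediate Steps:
Z(k) = 1 + k² + 13*k (Z(k) = (k² + 13*k) + 1 = 1 + k² + 13*k)
442*(-478 + (246 - 230)*(196 + Z(8))) = 442*(-478 + (246 - 230)*(196 + (1 + 8² + 13*8))) = 442*(-478 + 16*(196 + (1 + 64 + 104))) = 442*(-478 + 16*(196 + 169)) = 442*(-478 + 16*365) = 442*(-478 + 5840) = 442*5362 = 2370004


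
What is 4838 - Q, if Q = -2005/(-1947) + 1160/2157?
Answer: 6770487899/1399893 ≈ 4836.4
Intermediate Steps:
Q = 2194435/1399893 (Q = -2005*(-1/1947) + 1160*(1/2157) = 2005/1947 + 1160/2157 = 2194435/1399893 ≈ 1.5676)
4838 - Q = 4838 - 1*2194435/1399893 = 4838 - 2194435/1399893 = 6770487899/1399893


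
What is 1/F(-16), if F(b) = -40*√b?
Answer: I/160 ≈ 0.00625*I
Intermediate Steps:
1/F(-16) = 1/(-160*I) = I/160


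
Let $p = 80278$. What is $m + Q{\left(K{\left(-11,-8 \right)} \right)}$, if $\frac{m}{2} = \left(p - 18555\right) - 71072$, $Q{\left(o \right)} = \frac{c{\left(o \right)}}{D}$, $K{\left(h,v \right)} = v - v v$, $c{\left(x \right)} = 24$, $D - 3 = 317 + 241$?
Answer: $- \frac{3496518}{187} \approx -18698.0$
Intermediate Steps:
$D = 561$ ($D = 3 + \left(317 + 241\right) = 3 + 558 = 561$)
$K{\left(h,v \right)} = v - v^{2}$
$Q{\left(o \right)} = \frac{8}{187}$ ($Q{\left(o \right)} = \frac{24}{561} = 24 \cdot \frac{1}{561} = \frac{8}{187}$)
$m = -18698$ ($m = 2 \left(\left(80278 - 18555\right) - 71072\right) = 2 \left(61723 - 71072\right) = 2 \left(-9349\right) = -18698$)
$m + Q{\left(K{\left(-11,-8 \right)} \right)} = -18698 + \frac{8}{187} = - \frac{3496518}{187}$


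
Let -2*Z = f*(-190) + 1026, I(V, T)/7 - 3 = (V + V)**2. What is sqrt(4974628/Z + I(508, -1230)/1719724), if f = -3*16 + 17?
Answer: I*sqrt(3170390843227472960641)/1486701398 ≈ 37.873*I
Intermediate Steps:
f = -31 (f = -48 + 17 = -31)
I(V, T) = 21 + 28*V**2 (I(V, T) = 21 + 7*(V + V)**2 = 21 + 7*(2*V)**2 = 21 + 7*(4*V**2) = 21 + 28*V**2)
Z = -3458 (Z = -(-31*(-190) + 1026)/2 = -(5890 + 1026)/2 = -1/2*6916 = -3458)
sqrt(4974628/Z + I(508, -1230)/1719724) = sqrt(4974628/(-3458) + (21 + 28*508**2)/1719724) = sqrt(4974628*(-1/3458) + (21 + 28*258064)*(1/1719724)) = sqrt(-2487314/1729 + (21 + 7225792)*(1/1719724)) = sqrt(-2487314/1729 + 7225813*(1/1719724)) = sqrt(-2487314/1729 + 7225813/1719724) = sqrt(-4265000150659/2973402796) = I*sqrt(3170390843227472960641)/1486701398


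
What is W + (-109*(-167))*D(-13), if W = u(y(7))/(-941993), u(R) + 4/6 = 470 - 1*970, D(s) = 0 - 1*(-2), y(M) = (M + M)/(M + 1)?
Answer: 102882592976/2825979 ≈ 36406.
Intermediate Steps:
y(M) = 2*M/(1 + M) (y(M) = (2*M)/(1 + M) = 2*M/(1 + M))
D(s) = 2 (D(s) = 0 + 2 = 2)
u(R) = -1502/3 (u(R) = -⅔ + (470 - 1*970) = -⅔ + (470 - 970) = -⅔ - 500 = -1502/3)
W = 1502/2825979 (W = -1502/3/(-941993) = -1502/3*(-1/941993) = 1502/2825979 ≈ 0.00053150)
W + (-109*(-167))*D(-13) = 1502/2825979 - 109*(-167)*2 = 1502/2825979 + 18203*2 = 1502/2825979 + 36406 = 102882592976/2825979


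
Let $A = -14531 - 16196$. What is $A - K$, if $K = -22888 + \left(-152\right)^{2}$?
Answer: $-30943$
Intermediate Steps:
$A = -30727$ ($A = -14531 - 16196 = -30727$)
$K = 216$ ($K = -22888 + 23104 = 216$)
$A - K = -30727 - 216 = -30943$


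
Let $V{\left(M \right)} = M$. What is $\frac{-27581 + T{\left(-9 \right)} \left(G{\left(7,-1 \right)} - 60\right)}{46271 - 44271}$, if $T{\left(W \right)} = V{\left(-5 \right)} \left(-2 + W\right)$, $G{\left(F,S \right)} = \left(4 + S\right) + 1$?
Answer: $- \frac{30661}{2000} \approx -15.331$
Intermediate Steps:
$G{\left(F,S \right)} = 5 + S$
$T{\left(W \right)} = 10 - 5 W$ ($T{\left(W \right)} = - 5 \left(-2 + W\right) = 10 - 5 W$)
$\frac{-27581 + T{\left(-9 \right)} \left(G{\left(7,-1 \right)} - 60\right)}{46271 - 44271} = \frac{-27581 + \left(10 - -45\right) \left(\left(5 - 1\right) - 60\right)}{46271 - 44271} = \frac{-27581 + \left(10 + 45\right) \left(4 - 60\right)}{2000} = \left(-27581 + 55 \left(-56\right)\right) \frac{1}{2000} = \left(-27581 - 3080\right) \frac{1}{2000} = \left(-30661\right) \frac{1}{2000} = - \frac{30661}{2000}$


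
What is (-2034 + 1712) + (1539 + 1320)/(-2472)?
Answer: -266281/824 ≈ -323.16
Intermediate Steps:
(-2034 + 1712) + (1539 + 1320)/(-2472) = -322 + 2859*(-1/2472) = -322 - 953/824 = -266281/824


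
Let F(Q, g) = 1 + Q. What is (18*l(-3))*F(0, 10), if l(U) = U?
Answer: -54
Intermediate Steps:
(18*l(-3))*F(0, 10) = (18*(-3))*(1 + 0) = -54*1 = -54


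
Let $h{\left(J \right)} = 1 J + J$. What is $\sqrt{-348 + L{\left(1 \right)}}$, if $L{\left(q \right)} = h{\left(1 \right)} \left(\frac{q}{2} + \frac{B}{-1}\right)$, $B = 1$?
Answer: $i \sqrt{349} \approx 18.682 i$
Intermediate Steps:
$h{\left(J \right)} = 2 J$ ($h{\left(J \right)} = J + J = 2 J$)
$L{\left(q \right)} = -2 + q$ ($L{\left(q \right)} = 2 \cdot 1 \left(\frac{q}{2} + 1 \frac{1}{-1}\right) = 2 \left(q \frac{1}{2} + 1 \left(-1\right)\right) = 2 \left(\frac{q}{2} - 1\right) = 2 \left(-1 + \frac{q}{2}\right) = -2 + q$)
$\sqrt{-348 + L{\left(1 \right)}} = \sqrt{-348 + \left(-2 + 1\right)} = \sqrt{-348 - 1} = \sqrt{-349} = i \sqrt{349}$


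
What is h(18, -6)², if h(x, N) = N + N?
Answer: 144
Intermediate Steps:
h(x, N) = 2*N
h(18, -6)² = (2*(-6))² = (-12)² = 144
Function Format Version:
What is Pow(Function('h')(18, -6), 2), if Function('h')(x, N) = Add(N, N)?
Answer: 144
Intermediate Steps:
Function('h')(x, N) = Mul(2, N)
Pow(Function('h')(18, -6), 2) = Pow(Mul(2, -6), 2) = Pow(-12, 2) = 144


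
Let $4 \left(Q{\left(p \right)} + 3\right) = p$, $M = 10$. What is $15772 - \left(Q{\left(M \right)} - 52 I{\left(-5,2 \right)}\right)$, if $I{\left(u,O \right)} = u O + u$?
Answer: $\frac{29985}{2} \approx 14993.0$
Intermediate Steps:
$I{\left(u,O \right)} = u + O u$ ($I{\left(u,O \right)} = O u + u = u + O u$)
$Q{\left(p \right)} = -3 + \frac{p}{4}$
$15772 - \left(Q{\left(M \right)} - 52 I{\left(-5,2 \right)}\right) = 15772 - \left(\left(-3 + \frac{1}{4} \cdot 10\right) - 52 \left(- 5 \left(1 + 2\right)\right)\right) = 15772 - \left(\left(-3 + \frac{5}{2}\right) - 52 \left(\left(-5\right) 3\right)\right) = 15772 - \left(- \frac{1}{2} - -780\right) = 15772 - \left(- \frac{1}{2} + 780\right) = 15772 - \frac{1559}{2} = \frac{29985}{2}$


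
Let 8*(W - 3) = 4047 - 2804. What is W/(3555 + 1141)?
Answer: 1267/37568 ≈ 0.033726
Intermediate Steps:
W = 1267/8 (W = 3 + (4047 - 2804)/8 = 3 + (1/8)*1243 = 3 + 1243/8 = 1267/8 ≈ 158.38)
W/(3555 + 1141) = 1267/(8*(3555 + 1141)) = (1267/8)/4696 = (1267/8)*(1/4696) = 1267/37568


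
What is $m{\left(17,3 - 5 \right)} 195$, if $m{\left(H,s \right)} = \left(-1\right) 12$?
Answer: $-2340$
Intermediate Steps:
$m{\left(H,s \right)} = -12$
$m{\left(17,3 - 5 \right)} 195 = \left(-12\right) 195 = -2340$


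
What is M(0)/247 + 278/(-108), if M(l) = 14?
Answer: -33577/13338 ≈ -2.5174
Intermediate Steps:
M(0)/247 + 278/(-108) = 14/247 + 278/(-108) = 14*(1/247) + 278*(-1/108) = 14/247 - 139/54 = -33577/13338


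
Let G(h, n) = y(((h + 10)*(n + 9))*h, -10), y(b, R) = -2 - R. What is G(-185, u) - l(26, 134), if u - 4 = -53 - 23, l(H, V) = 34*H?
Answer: -876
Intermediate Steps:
u = -72 (u = 4 + (-53 - 23) = 4 - 76 = -72)
G(h, n) = 8 (G(h, n) = -2 - 1*(-10) = -2 + 10 = 8)
G(-185, u) - l(26, 134) = 8 - 34*26 = 8 - 1*884 = 8 - 884 = -876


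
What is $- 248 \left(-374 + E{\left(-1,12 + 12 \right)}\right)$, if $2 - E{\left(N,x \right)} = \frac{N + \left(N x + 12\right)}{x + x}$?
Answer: $\frac{553133}{6} \approx 92189.0$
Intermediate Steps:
$E{\left(N,x \right)} = 2 - \frac{12 + N + N x}{2 x}$ ($E{\left(N,x \right)} = 2 - \frac{N + \left(N x + 12\right)}{x + x} = 2 - \frac{N + \left(12 + N x\right)}{2 x} = 2 - \left(12 + N + N x\right) \frac{1}{2 x} = 2 - \frac{12 + N + N x}{2 x}$)
$- 248 \left(-374 + E{\left(-1,12 + 12 \right)}\right) = - 248 \left(-374 + \frac{-12 - -1 - \left(12 + 12\right) \left(-4 - 1\right)}{2 \left(12 + 12\right)}\right) = - 248 \left(-374 + \frac{-12 + 1 - 24 \left(-5\right)}{2 \cdot 24}\right) = - 248 \left(-374 + \frac{1}{2} \cdot \frac{1}{24} \left(-12 + 1 + 120\right)\right) = - 248 \left(-374 + \frac{1}{2} \cdot \frac{1}{24} \cdot 109\right) = - 248 \left(-374 + \frac{109}{48}\right) = \left(-248\right) \left(- \frac{17843}{48}\right) = \frac{553133}{6}$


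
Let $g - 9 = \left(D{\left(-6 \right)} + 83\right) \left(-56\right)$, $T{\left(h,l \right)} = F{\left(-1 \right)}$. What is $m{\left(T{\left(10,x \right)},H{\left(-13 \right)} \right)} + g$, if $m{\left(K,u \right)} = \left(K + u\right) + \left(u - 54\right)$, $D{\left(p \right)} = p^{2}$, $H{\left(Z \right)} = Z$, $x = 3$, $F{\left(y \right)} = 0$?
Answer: $-6735$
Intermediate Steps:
$T{\left(h,l \right)} = 0$
$m{\left(K,u \right)} = -54 + K + 2 u$ ($m{\left(K,u \right)} = \left(K + u\right) + \left(-54 + u\right) = -54 + K + 2 u$)
$g = -6655$ ($g = 9 + \left(\left(-6\right)^{2} + 83\right) \left(-56\right) = 9 + \left(36 + 83\right) \left(-56\right) = 9 + 119 \left(-56\right) = 9 - 6664 = -6655$)
$m{\left(T{\left(10,x \right)},H{\left(-13 \right)} \right)} + g = \left(-54 + 0 + 2 \left(-13\right)\right) - 6655 = \left(-54 + 0 - 26\right) - 6655 = -80 - 6655 = -6735$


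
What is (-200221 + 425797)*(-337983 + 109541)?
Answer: -51531032592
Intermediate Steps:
(-200221 + 425797)*(-337983 + 109541) = 225576*(-228442) = -51531032592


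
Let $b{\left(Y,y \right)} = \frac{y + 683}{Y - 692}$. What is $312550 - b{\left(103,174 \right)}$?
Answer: $\frac{184092807}{589} \approx 3.1255 \cdot 10^{5}$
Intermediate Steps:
$b{\left(Y,y \right)} = \frac{683 + y}{-692 + Y}$
$312550 - b{\left(103,174 \right)} = 312550 - \frac{683 + 174}{-692 + 103} = 312550 - \frac{1}{-589} \cdot 857 = 312550 - \left(- \frac{1}{589}\right) 857 = 312550 - - \frac{857}{589} = 312550 + \frac{857}{589} = \frac{184092807}{589}$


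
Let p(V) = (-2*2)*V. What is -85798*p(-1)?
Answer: -343192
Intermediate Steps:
p(V) = -4*V
-85798*p(-1) = -85798*(-4*(-1)) = -85798*4 = -1*343192 = -343192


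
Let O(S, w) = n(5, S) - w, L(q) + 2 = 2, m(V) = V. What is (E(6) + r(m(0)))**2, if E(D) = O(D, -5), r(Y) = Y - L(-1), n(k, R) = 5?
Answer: 100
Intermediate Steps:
L(q) = 0 (L(q) = -2 + 2 = 0)
r(Y) = Y (r(Y) = Y - 1*0 = Y + 0 = Y)
O(S, w) = 5 - w
E(D) = 10 (E(D) = 5 - 1*(-5) = 5 + 5 = 10)
(E(6) + r(m(0)))**2 = (10 + 0)**2 = 10**2 = 100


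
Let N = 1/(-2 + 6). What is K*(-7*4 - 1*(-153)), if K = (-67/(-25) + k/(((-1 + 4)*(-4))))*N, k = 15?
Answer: 715/16 ≈ 44.688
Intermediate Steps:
N = ¼ (N = 1/4 = ¼ ≈ 0.25000)
K = 143/400 (K = (-67/(-25) + 15/(((-1 + 4)*(-4))))*(¼) = (-67*(-1/25) + 15/((3*(-4))))*(¼) = (67/25 + 15/(-12))*(¼) = (67/25 + 15*(-1/12))*(¼) = (67/25 - 5/4)*(¼) = (143/100)*(¼) = 143/400 ≈ 0.35750)
K*(-7*4 - 1*(-153)) = 143*(-7*4 - 1*(-153))/400 = 143*(-28 + 153)/400 = (143/400)*125 = 715/16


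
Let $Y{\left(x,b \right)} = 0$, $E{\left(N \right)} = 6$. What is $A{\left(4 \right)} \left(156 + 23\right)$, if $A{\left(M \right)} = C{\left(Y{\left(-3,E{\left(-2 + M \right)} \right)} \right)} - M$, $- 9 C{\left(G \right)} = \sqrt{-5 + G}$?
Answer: $-716 - \frac{179 i \sqrt{5}}{9} \approx -716.0 - 44.473 i$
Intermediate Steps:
$C{\left(G \right)} = - \frac{\sqrt{-5 + G}}{9}$
$A{\left(M \right)} = - M - \frac{i \sqrt{5}}{9}$ ($A{\left(M \right)} = - \frac{\sqrt{-5 + 0}}{9} - M = - \frac{\sqrt{-5}}{9} - M = - \frac{i \sqrt{5}}{9} - M = - M - \frac{i \sqrt{5}}{9}$)
$A{\left(4 \right)} \left(156 + 23\right) = \left(\left(-1\right) 4 - \frac{i \sqrt{5}}{9}\right) \left(156 + 23\right) = \left(-4 - \frac{i \sqrt{5}}{9}\right) 179 = -716 - \frac{179 i \sqrt{5}}{9}$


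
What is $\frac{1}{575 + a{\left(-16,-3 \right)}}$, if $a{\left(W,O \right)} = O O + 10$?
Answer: $\frac{1}{594} \approx 0.0016835$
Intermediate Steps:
$a{\left(W,O \right)} = 10 + O^{2}$ ($a{\left(W,O \right)} = O^{2} + 10 = 10 + O^{2}$)
$\frac{1}{575 + a{\left(-16,-3 \right)}} = \frac{1}{575 + \left(10 + \left(-3\right)^{2}\right)} = \frac{1}{575 + \left(10 + 9\right)} = \frac{1}{575 + 19} = \frac{1}{594}$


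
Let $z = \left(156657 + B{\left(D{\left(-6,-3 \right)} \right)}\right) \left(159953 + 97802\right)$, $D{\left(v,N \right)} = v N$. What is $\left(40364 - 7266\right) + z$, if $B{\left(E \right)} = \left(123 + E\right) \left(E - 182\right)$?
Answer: $34418831513$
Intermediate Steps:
$D{\left(v,N \right)} = N v$
$B{\left(E \right)} = \left(-182 + E\right) \left(123 + E\right)$ ($B{\left(E \right)} = \left(123 + E\right) \left(-182 + E\right) = \left(-182 + E\right) \left(123 + E\right)$)
$z = 34418798415$ ($z = \left(156657 - \left(22386 - 324 + 59 \left(-3\right) \left(-6\right)\right)\right) \left(159953 + 97802\right) = \left(156657 - \left(23448 - 324\right)\right) 257755 = \left(156657 - 23124\right) 257755 = 133533 \cdot 257755 = 34418798415$)
$\left(40364 - 7266\right) + z = \left(40364 - 7266\right) + 34418798415 = 33098 + 34418798415 = 34418831513$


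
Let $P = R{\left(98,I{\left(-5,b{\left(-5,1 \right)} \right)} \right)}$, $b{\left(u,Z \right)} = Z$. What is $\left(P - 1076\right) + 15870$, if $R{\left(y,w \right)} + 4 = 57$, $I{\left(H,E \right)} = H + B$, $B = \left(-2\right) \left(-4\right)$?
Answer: $14847$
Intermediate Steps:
$B = 8$
$I{\left(H,E \right)} = 8 + H$ ($I{\left(H,E \right)} = H + 8 = 8 + H$)
$R{\left(y,w \right)} = 53$ ($R{\left(y,w \right)} = -4 + 57 = 53$)
$P = 53$
$\left(P - 1076\right) + 15870 = \left(53 - 1076\right) + 15870 = -1023 + 15870 = 14847$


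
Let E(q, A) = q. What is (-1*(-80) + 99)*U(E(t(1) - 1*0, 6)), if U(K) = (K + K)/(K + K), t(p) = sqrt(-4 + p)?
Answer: 179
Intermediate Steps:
U(K) = 1 (U(K) = (2*K)/((2*K)) = (2*K)*(1/(2*K)) = 1)
(-1*(-80) + 99)*U(E(t(1) - 1*0, 6)) = (-1*(-80) + 99)*1 = (80 + 99)*1 = 179*1 = 179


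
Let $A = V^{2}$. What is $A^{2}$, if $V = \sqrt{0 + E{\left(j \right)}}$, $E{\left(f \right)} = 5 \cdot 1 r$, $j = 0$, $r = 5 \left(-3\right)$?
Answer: $5625$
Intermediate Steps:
$r = -15$
$E{\left(f \right)} = -75$ ($E{\left(f \right)} = 5 \cdot 1 \left(-15\right) = 5 \left(-15\right) = -75$)
$V = 5 i \sqrt{3}$ ($V = \sqrt{0 - 75} = \sqrt{-75} = 5 i \sqrt{3} \approx 8.6602 i$)
$A = -75$ ($A = \left(5 i \sqrt{3}\right)^{2} = -75$)
$A^{2} = \left(-75\right)^{2} = 5625$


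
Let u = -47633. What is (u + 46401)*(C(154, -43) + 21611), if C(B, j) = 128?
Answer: -26782448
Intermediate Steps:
(u + 46401)*(C(154, -43) + 21611) = (-47633 + 46401)*(128 + 21611) = -1232*21739 = -26782448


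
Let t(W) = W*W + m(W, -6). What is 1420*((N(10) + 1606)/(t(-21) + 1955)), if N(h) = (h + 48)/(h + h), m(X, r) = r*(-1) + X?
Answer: 2284638/2381 ≈ 959.53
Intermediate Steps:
m(X, r) = X - r (m(X, r) = -r + X = X - r)
N(h) = (48 + h)/(2*h) (N(h) = (48 + h)/((2*h)) = (48 + h)*(1/(2*h)) = (48 + h)/(2*h))
t(W) = 6 + W + W**2 (t(W) = W*W + (W - 1*(-6)) = W**2 + (W + 6) = W**2 + (6 + W) = 6 + W + W**2)
1420*((N(10) + 1606)/(t(-21) + 1955)) = 1420*(((1/2)*(48 + 10)/10 + 1606)/((6 - 21 + (-21)**2) + 1955)) = 1420*(((1/2)*(1/10)*58 + 1606)/((6 - 21 + 441) + 1955)) = 1420*((29/10 + 1606)/(426 + 1955)) = 1420*((16089/10)/2381) = 1420*((16089/10)*(1/2381)) = 1420*(16089/23810) = 2284638/2381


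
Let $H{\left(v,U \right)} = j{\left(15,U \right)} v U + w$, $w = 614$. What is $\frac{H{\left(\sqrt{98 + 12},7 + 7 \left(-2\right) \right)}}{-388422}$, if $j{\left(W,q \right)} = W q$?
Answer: $- \frac{307}{194211} - \frac{245 \sqrt{110}}{129474} \approx -0.021427$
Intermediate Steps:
$H{\left(v,U \right)} = 614 + 15 v U^{2}$ ($H{\left(v,U \right)} = 15 U v U + 614 = 15 v U^{2} + 614 = 614 + 15 v U^{2}$)
$\frac{H{\left(\sqrt{98 + 12},7 + 7 \left(-2\right) \right)}}{-388422} = \frac{614 + 15 \sqrt{98 + 12} \left(7 + 7 \left(-2\right)\right)^{2}}{-388422} = \left(614 + 15 \sqrt{110} \left(7 - 14\right)^{2}\right) \left(- \frac{1}{388422}\right) = \left(614 + 15 \sqrt{110} \left(-7\right)^{2}\right) \left(- \frac{1}{388422}\right) = \left(614 + 15 \sqrt{110} \cdot 49\right) \left(- \frac{1}{388422}\right) = \left(614 + 735 \sqrt{110}\right) \left(- \frac{1}{388422}\right) = - \frac{307}{194211} - \frac{245 \sqrt{110}}{129474}$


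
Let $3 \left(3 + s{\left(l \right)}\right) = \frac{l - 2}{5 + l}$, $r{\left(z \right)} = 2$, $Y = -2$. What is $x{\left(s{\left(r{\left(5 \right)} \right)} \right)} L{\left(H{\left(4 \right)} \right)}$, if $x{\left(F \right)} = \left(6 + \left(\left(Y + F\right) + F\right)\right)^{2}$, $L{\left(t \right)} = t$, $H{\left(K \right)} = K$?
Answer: $16$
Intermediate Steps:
$s{\left(l \right)} = -3 + \frac{-2 + l}{3 \left(5 + l\right)}$ ($s{\left(l \right)} = -3 + \frac{\left(l - 2\right) \frac{1}{5 + l}}{3} = -3 + \frac{\left(-2 + l\right) \frac{1}{5 + l}}{3} = -3 + \frac{\frac{1}{5 + l} \left(-2 + l\right)}{3} = -3 + \frac{-2 + l}{3 \left(5 + l\right)}$)
$x{\left(F \right)} = \left(4 + 2 F\right)^{2}$ ($x{\left(F \right)} = \left(6 + \left(\left(-2 + F\right) + F\right)\right)^{2} = \left(6 + \left(-2 + 2 F\right)\right)^{2} = \left(4 + 2 F\right)^{2}$)
$x{\left(s{\left(r{\left(5 \right)} \right)} \right)} L{\left(H{\left(4 \right)} \right)} = 4 \left(2 + \frac{-47 - 16}{3 \left(5 + 2\right)}\right)^{2} \cdot 4 = 4 \left(2 + \frac{-47 - 16}{3 \cdot 7}\right)^{2} \cdot 4 = 4 \left(2 + \frac{1}{3} \cdot \frac{1}{7} \left(-63\right)\right)^{2} \cdot 4 = 4 \left(2 - 3\right)^{2} \cdot 4 = 4 \left(-1\right)^{2} \cdot 4 = 4 \cdot 1 \cdot 4 = 4 \cdot 4 = 16$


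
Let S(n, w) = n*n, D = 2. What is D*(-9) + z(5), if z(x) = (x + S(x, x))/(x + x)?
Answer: -15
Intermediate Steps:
S(n, w) = n²
z(x) = (x + x²)/(2*x) (z(x) = (x + x²)/(x + x) = (x + x²)/((2*x)) = (x + x²)*(1/(2*x)) = (x + x²)/(2*x))
D*(-9) + z(5) = 2*(-9) + (½ + (½)*5) = -18 + (½ + 5/2) = -18 + 3 = -15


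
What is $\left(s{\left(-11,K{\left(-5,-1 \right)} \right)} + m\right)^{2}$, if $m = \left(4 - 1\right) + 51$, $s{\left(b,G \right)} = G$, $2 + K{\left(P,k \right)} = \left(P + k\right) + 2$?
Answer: $2304$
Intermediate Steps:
$K{\left(P,k \right)} = P + k$ ($K{\left(P,k \right)} = -2 + \left(\left(P + k\right) + 2\right) = -2 + \left(2 + P + k\right) = P + k$)
$m = 54$ ($m = 3 + 51 = 54$)
$\left(s{\left(-11,K{\left(-5,-1 \right)} \right)} + m\right)^{2} = \left(\left(-5 - 1\right) + 54\right)^{2} = \left(-6 + 54\right)^{2} = 48^{2} = 2304$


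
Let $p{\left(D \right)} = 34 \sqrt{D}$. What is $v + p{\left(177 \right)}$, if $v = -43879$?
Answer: $-43879 + 34 \sqrt{177} \approx -43427.0$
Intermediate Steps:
$v + p{\left(177 \right)} = -43879 + 34 \sqrt{177}$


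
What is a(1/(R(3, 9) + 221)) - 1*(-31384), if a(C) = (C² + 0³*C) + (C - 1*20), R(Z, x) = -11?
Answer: 1383152611/44100 ≈ 31364.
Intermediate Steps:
a(C) = -20 + C + C² (a(C) = (C² + 0*C) + (C - 20) = (C² + 0) + (-20 + C) = C² + (-20 + C) = -20 + C + C²)
a(1/(R(3, 9) + 221)) - 1*(-31384) = (-20 + 1/(-11 + 221) + (1/(-11 + 221))²) - 1*(-31384) = (-20 + 1/210 + (1/210)²) + 31384 = (-20 + 1/210 + 1/44100) + 31384 = -881789/44100 + 31384 = 1383152611/44100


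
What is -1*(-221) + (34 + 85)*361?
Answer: 43180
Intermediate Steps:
-1*(-221) + (34 + 85)*361 = 221 + 119*361 = 221 + 42959 = 43180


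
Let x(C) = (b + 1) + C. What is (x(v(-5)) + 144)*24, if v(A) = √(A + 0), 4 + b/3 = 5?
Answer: 3552 + 24*I*√5 ≈ 3552.0 + 53.666*I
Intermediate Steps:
b = 3 (b = -12 + 3*5 = -12 + 15 = 3)
v(A) = √A
x(C) = 4 + C (x(C) = (3 + 1) + C = 4 + C)
(x(v(-5)) + 144)*24 = ((4 + √(-5)) + 144)*24 = ((4 + I*√5) + 144)*24 = (148 + I*√5)*24 = 3552 + 24*I*√5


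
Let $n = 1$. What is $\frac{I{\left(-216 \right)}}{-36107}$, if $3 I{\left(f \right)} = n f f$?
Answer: $- \frac{15552}{36107} \approx -0.43072$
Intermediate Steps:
$I{\left(f \right)} = \frac{f^{2}}{3}$ ($I{\left(f \right)} = \frac{1 f f}{3} = \frac{f f}{3} = \frac{f^{2}}{3}$)
$\frac{I{\left(-216 \right)}}{-36107} = \frac{\frac{1}{3} \left(-216\right)^{2}}{-36107} = \frac{1}{3} \cdot 46656 \left(- \frac{1}{36107}\right) = 15552 \left(- \frac{1}{36107}\right) = - \frac{15552}{36107}$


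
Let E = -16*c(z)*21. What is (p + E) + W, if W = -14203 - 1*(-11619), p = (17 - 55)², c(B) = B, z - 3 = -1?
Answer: -1812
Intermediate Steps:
z = 2 (z = 3 - 1 = 2)
p = 1444 (p = (-38)² = 1444)
W = -2584 (W = -14203 + 11619 = -2584)
E = -672 (E = -16*2*21 = -32*21 = -672)
(p + E) + W = (1444 - 672) - 2584 = 772 - 2584 = -1812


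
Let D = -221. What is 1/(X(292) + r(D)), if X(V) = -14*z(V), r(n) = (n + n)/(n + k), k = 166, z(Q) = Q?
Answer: -55/224398 ≈ -0.00024510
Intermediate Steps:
r(n) = 2*n/(166 + n) (r(n) = (n + n)/(n + 166) = (2*n)/(166 + n) = 2*n/(166 + n))
X(V) = -14*V
1/(X(292) + r(D)) = 1/(-14*292 + 2*(-221)/(166 - 221)) = 1/(-4088 + 2*(-221)/(-55)) = 1/(-4088 + 2*(-221)*(-1/55)) = 1/(-4088 + 442/55) = 1/(-224398/55) = -55/224398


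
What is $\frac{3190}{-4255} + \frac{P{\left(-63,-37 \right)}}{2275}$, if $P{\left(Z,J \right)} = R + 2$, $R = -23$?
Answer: $- \frac{209903}{276575} \approx -0.75894$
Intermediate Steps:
$P{\left(Z,J \right)} = -21$ ($P{\left(Z,J \right)} = -23 + 2 = -21$)
$\frac{3190}{-4255} + \frac{P{\left(-63,-37 \right)}}{2275} = \frac{3190}{-4255} - \frac{21}{2275} = 3190 \left(- \frac{1}{4255}\right) - \frac{3}{325} = - \frac{638}{851} - \frac{3}{325} = - \frac{209903}{276575}$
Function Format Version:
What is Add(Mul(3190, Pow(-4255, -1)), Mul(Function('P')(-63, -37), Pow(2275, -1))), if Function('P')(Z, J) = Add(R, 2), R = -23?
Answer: Rational(-209903, 276575) ≈ -0.75894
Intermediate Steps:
Function('P')(Z, J) = -21 (Function('P')(Z, J) = Add(-23, 2) = -21)
Add(Mul(3190, Pow(-4255, -1)), Mul(Function('P')(-63, -37), Pow(2275, -1))) = Add(Mul(3190, Pow(-4255, -1)), Mul(-21, Pow(2275, -1))) = Add(Mul(3190, Rational(-1, 4255)), Mul(-21, Rational(1, 2275))) = Add(Rational(-638, 851), Rational(-3, 325)) = Rational(-209903, 276575)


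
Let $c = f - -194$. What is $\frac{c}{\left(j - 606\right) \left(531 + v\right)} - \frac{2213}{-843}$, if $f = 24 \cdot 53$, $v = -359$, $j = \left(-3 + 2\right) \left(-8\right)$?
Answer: $\frac{113192245}{43353804} \approx 2.6109$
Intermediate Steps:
$j = 8$ ($j = \left(-1\right) \left(-8\right) = 8$)
$f = 1272$
$c = 1466$ ($c = 1272 - -194 = 1272 + 194 = 1466$)
$\frac{c}{\left(j - 606\right) \left(531 + v\right)} - \frac{2213}{-843} = \frac{1466}{\left(8 - 606\right) \left(531 - 359\right)} - \frac{2213}{-843} = \frac{1466}{\left(-598\right) 172} - - \frac{2213}{843} = \frac{1466}{-102856} + \frac{2213}{843} = 1466 \left(- \frac{1}{102856}\right) + \frac{2213}{843} = - \frac{733}{51428} + \frac{2213}{843} = \frac{113192245}{43353804}$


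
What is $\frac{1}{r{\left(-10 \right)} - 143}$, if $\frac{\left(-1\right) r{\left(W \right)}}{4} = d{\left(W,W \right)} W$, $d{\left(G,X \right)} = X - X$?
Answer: $- \frac{1}{143} \approx -0.006993$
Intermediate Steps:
$d{\left(G,X \right)} = 0$
$r{\left(W \right)} = 0$ ($r{\left(W \right)} = - 4 \cdot 0 W = \left(-4\right) 0 = 0$)
$\frac{1}{r{\left(-10 \right)} - 143} = \frac{1}{0 - 143} = \frac{1}{-143} = - \frac{1}{143}$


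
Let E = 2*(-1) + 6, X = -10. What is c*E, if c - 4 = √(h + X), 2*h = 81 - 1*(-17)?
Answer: 16 + 4*√39 ≈ 40.980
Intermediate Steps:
h = 49 (h = (81 - 1*(-17))/2 = (81 + 17)/2 = (½)*98 = 49)
E = 4 (E = -2 + 6 = 4)
c = 4 + √39 (c = 4 + √(49 - 10) = 4 + √39 ≈ 10.245)
c*E = (4 + √39)*4 = 16 + 4*√39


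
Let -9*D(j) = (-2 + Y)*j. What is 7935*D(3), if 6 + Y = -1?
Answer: 23805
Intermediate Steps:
Y = -7 (Y = -6 - 1 = -7)
D(j) = j (D(j) = -(-2 - 7)*j/9 = -(-1)*j = j)
7935*D(3) = 7935*3 = 23805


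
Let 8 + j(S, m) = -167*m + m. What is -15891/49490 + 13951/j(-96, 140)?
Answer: -529934479/575271760 ≈ -0.92119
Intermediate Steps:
j(S, m) = -8 - 166*m (j(S, m) = -8 + (-167*m + m) = -8 - 166*m)
-15891/49490 + 13951/j(-96, 140) = -15891/49490 + 13951/(-8 - 166*140) = -15891*1/49490 + 13951/(-8 - 23240) = -15891/49490 + 13951/(-23248) = -15891/49490 + 13951*(-1/23248) = -15891/49490 - 13951/23248 = -529934479/575271760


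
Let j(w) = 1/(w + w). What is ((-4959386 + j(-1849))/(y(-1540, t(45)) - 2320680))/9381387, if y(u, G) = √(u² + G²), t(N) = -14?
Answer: 1773367872737155/7784900112724079812171 + 128378666003*√12101/93418801352688957746052 ≈ 2.2795e-7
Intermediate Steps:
j(w) = 1/(2*w)
y(u, G) = √(G² + u²)
((-4959386 + j(-1849))/(y(-1540, t(45)) - 2320680))/9381387 = ((-4959386 + (½)/(-1849))/(√((-14)² + (-1540)²) - 2320680))/9381387 = ((-4959386 + (½)*(-1/1849))/(√(196 + 2371600) - 2320680))*(1/9381387) = ((-4959386 - 1/3698)/(√2371796 - 2320680))*(1/9381387) = -18339809429/(3698*(14*√12101 - 2320680))*(1/9381387) = -18339809429/(3698*(-2320680 + 14*√12101))*(1/9381387) = -18339809429/(34692369126*(-2320680 + 14*√12101))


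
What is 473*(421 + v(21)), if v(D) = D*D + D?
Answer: 417659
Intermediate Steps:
v(D) = D + D² (v(D) = D² + D = D + D²)
473*(421 + v(21)) = 473*(421 + 21*(1 + 21)) = 473*(421 + 21*22) = 473*(421 + 462) = 473*883 = 417659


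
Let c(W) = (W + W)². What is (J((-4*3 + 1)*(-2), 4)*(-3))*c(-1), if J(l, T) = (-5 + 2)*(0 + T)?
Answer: 144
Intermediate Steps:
J(l, T) = -3*T
c(W) = 4*W² (c(W) = (2*W)² = 4*W²)
(J((-4*3 + 1)*(-2), 4)*(-3))*c(-1) = (-3*4*(-3))*(4*(-1)²) = (-12*(-3))*(4*1) = 36*4 = 144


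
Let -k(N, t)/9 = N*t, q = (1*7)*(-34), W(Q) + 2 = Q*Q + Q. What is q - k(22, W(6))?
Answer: 7682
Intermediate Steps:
W(Q) = -2 + Q + Q**2 (W(Q) = -2 + (Q*Q + Q) = -2 + (Q**2 + Q) = -2 + (Q + Q**2) = -2 + Q + Q**2)
q = -238 (q = 7*(-34) = -238)
k(N, t) = -9*N*t
q - k(22, W(6)) = -238 - (-9)*22*(-2 + 6 + 6**2) = -238 - (-9)*22*(-2 + 6 + 36) = -238 - (-9)*22*40 = -238 - 1*(-7920) = -238 + 7920 = 7682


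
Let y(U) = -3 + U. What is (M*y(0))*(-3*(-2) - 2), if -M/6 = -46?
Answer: -3312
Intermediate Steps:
M = 276 (M = -6*(-46) = 276)
(M*y(0))*(-3*(-2) - 2) = (276*(-3 + 0))*(-3*(-2) - 2) = (276*(-3))*(6 - 2) = -828*4 = -3312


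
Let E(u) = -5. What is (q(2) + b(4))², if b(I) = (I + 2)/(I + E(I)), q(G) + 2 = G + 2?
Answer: 16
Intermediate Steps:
q(G) = G (q(G) = -2 + (G + 2) = -2 + (2 + G) = G)
b(I) = (2 + I)/(-5 + I) (b(I) = (I + 2)/(I - 5) = (2 + I)/(-5 + I))
(q(2) + b(4))² = (2 + (2 + 4)/(-5 + 4))² = (2 + 6/(-1))² = (2 - 1*6)² = (2 - 6)² = (-4)² = 16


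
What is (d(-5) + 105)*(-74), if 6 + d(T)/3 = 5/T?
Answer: -6216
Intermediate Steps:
d(T) = -18 + 15/T (d(T) = -18 + 3*(5/T) = -18 + 15/T)
(d(-5) + 105)*(-74) = ((-18 + 15/(-5)) + 105)*(-74) = ((-18 + 15*(-⅕)) + 105)*(-74) = ((-18 - 3) + 105)*(-74) = (-21 + 105)*(-74) = 84*(-74) = -6216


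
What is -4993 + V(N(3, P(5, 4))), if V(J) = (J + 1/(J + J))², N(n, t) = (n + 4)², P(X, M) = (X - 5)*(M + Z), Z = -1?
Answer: -24883963/9604 ≈ -2591.0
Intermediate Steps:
P(X, M) = (-1 + M)*(-5 + X) (P(X, M) = (X - 5)*(M - 1) = (-5 + X)*(-1 + M) = (-1 + M)*(-5 + X))
N(n, t) = (4 + n)²
V(J) = (J + 1/(2*J))²
-4993 + V(N(3, P(5, 4))) = -4993 + (1 + 2*((4 + 3)²)²)²/(4*((4 + 3)²)²) = -4993 + (1 + 2*(7²)²)²/(4*(7²)²) = -4993 + (¼)*(1 + 2*49²)²/49² = -4993 + (¼)*(1/2401)*(1 + 2*2401)² = -4993 + (¼)*(1/2401)*(1 + 4802)² = -4993 + (¼)*(1/2401)*4803² = -4993 + (¼)*(1/2401)*23068809 = -4993 + 23068809/9604 = -24883963/9604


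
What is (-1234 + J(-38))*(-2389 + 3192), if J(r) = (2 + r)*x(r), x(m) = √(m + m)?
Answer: -990902 - 57816*I*√19 ≈ -9.909e+5 - 2.5201e+5*I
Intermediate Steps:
x(m) = √2*√m (x(m) = √(2*m) = √2*√m)
J(r) = √2*√r*(2 + r) (J(r) = (2 + r)*(√2*√r) = √2*√r*(2 + r))
(-1234 + J(-38))*(-2389 + 3192) = (-1234 + √2*√(-38)*(2 - 38))*(-2389 + 3192) = (-1234 + √2*(I*√38)*(-36))*803 = (-1234 - 72*I*√19)*803 = -990902 - 57816*I*√19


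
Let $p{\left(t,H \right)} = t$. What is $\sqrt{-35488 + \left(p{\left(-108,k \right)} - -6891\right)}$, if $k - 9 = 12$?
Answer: $i \sqrt{28705} \approx 169.43 i$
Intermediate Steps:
$k = 21$ ($k = 9 + 12 = 21$)
$\sqrt{-35488 + \left(p{\left(-108,k \right)} - -6891\right)} = \sqrt{-35488 - -6783} = \sqrt{-35488 + \left(-108 + 6891\right)} = \sqrt{-35488 + 6783} = \sqrt{-28705} = i \sqrt{28705}$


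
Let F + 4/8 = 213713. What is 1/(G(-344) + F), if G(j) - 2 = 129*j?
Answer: 2/338677 ≈ 5.9053e-6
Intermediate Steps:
G(j) = 2 + 129*j
F = 427425/2 (F = -½ + 213713 = 427425/2 ≈ 2.1371e+5)
1/(G(-344) + F) = 1/((2 + 129*(-344)) + 427425/2) = 1/((2 - 44376) + 427425/2) = 1/(-44374 + 427425/2) = 1/(338677/2) = 2/338677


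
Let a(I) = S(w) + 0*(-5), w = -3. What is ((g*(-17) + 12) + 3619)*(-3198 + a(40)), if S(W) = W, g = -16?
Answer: -12493503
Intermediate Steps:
a(I) = -3 (a(I) = -3 + 0*(-5) = -3 + 0 = -3)
((g*(-17) + 12) + 3619)*(-3198 + a(40)) = ((-16*(-17) + 12) + 3619)*(-3198 - 3) = ((272 + 12) + 3619)*(-3201) = (284 + 3619)*(-3201) = 3903*(-3201) = -12493503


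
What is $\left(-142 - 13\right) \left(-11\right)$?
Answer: $1705$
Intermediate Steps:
$\left(-142 - 13\right) \left(-11\right) = \left(-155\right) \left(-11\right) = 1705$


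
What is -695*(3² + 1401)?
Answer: -979950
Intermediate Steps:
-695*(3² + 1401) = -695*(9 + 1401) = -695*1410 = -979950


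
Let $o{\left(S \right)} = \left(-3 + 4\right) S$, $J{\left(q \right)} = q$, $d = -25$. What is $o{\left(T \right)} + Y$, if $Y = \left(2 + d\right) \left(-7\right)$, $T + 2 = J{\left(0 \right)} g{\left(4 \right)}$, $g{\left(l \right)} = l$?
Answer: $159$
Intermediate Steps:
$T = -2$ ($T = -2 + 0 \cdot 4 = -2 + 0 = -2$)
$Y = 161$ ($Y = \left(2 - 25\right) \left(-7\right) = \left(-23\right) \left(-7\right) = 161$)
$o{\left(S \right)} = S$ ($o{\left(S \right)} = 1 S = S$)
$o{\left(T \right)} + Y = -2 + 161 = 159$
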